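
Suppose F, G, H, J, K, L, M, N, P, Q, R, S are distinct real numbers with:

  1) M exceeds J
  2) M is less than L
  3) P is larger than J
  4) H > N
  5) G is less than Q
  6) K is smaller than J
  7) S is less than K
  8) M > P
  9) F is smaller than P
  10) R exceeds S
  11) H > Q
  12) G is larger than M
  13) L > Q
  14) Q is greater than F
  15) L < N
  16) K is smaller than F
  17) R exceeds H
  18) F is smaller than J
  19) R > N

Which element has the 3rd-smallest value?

F

The consecutive relations fix a unique order: S < K < F < J < P < M < G < Q < L < N < H < R.
Counting 3 from the smallest end gives F.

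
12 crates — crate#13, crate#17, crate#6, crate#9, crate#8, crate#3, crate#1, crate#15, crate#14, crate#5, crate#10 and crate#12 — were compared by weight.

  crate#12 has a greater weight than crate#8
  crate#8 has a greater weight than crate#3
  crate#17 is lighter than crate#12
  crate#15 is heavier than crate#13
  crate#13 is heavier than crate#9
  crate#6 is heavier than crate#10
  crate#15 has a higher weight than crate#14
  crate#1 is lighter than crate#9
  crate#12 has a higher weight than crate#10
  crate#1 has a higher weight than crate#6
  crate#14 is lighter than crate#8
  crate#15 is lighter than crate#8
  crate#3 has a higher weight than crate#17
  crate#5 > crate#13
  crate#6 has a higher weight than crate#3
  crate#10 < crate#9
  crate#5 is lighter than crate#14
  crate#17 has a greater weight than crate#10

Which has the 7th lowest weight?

Piecing the relations together gives one ordering: crate#10 < crate#17 < crate#3 < crate#6 < crate#1 < crate#9 < crate#13 < crate#5 < crate#14 < crate#15 < crate#8 < crate#12.
Counting 7 from the smallest end gives crate#13.

crate#13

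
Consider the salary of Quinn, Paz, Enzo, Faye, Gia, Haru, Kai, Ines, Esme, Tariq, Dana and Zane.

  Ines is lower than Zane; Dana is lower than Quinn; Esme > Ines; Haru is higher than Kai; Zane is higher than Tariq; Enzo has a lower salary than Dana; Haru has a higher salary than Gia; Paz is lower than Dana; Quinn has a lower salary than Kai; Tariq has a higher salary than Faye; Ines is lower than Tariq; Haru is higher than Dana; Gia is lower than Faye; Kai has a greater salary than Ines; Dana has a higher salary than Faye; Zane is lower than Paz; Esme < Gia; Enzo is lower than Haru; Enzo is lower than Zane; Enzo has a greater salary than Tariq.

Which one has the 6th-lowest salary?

Chaining the given pairs: Ines < Esme < Gia < Faye < Tariq < Enzo < Zane < Paz < Dana < Quinn < Kai < Haru.
Counting 6 from the smallest end gives Enzo.

Enzo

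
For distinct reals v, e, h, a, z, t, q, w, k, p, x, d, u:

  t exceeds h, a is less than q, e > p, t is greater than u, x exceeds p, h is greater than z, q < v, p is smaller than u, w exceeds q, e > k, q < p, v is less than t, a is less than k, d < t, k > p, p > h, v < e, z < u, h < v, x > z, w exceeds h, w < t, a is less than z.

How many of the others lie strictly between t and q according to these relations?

The relations place q below t. An element lies strictly between them when it is forced above q and also forced below t.
Above q: {p, k, v, e, x, w, u}. Below t: {a, z, d, h, p, v, w, u}.
Intersection: {p, v, w, u} — 4.

4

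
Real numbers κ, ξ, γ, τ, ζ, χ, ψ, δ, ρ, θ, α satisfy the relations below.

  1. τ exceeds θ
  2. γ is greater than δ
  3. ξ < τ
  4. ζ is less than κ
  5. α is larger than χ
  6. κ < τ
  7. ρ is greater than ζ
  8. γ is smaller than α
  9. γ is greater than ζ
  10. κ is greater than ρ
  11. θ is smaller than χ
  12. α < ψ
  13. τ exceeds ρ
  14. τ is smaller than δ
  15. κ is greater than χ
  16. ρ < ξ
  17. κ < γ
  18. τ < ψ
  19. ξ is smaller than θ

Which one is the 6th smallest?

κ

Piecing the relations together gives one ordering: ζ < ρ < ξ < θ < χ < κ < τ < δ < γ < α < ψ.
The 6th smallest is κ.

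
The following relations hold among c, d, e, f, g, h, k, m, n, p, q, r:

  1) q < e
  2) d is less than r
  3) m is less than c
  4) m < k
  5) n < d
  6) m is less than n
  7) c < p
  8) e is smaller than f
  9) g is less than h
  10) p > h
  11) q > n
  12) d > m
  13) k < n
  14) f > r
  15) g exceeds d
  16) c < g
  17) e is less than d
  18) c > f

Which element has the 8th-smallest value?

f

The consecutive relations fix a unique order: m < k < n < q < e < d < r < f < c < g < h < p.
Counting 8 from the smallest end gives f.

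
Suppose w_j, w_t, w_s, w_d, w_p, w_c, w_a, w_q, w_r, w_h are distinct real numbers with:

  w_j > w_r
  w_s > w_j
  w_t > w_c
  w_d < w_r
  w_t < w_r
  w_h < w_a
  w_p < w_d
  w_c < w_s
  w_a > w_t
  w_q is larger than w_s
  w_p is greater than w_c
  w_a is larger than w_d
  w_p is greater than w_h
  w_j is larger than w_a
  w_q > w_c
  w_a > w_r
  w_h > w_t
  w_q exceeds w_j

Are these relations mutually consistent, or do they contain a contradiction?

Every relation is compatible with w_c < w_t < w_h < w_p < w_d < w_r < w_a < w_j < w_s < w_q; the set is consistent.

consistent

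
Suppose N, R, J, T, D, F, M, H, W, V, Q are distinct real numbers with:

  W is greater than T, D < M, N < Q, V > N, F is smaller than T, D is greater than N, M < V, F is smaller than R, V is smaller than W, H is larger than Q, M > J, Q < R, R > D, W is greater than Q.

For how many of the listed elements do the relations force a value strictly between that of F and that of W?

1

Chaining upward from F reaches: R, T.
Chaining downward from W reaches: N, J, Q, D, M, V, T.
Strictly between F and W are those in both lists: T — 1 element.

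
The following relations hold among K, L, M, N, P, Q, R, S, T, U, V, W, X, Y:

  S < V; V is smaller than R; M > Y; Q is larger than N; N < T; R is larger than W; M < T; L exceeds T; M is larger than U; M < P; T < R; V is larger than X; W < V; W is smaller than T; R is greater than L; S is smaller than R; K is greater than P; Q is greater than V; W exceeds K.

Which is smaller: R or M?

M

M < P and P < K give M < K.
Then K < W extends the chain to W.
Then W < T extends the chain to T.
With T < L: M < P < K < W < T < L.
With L < R: M < P < K < W < T < L < R.
So M < R; M is the smaller of the two.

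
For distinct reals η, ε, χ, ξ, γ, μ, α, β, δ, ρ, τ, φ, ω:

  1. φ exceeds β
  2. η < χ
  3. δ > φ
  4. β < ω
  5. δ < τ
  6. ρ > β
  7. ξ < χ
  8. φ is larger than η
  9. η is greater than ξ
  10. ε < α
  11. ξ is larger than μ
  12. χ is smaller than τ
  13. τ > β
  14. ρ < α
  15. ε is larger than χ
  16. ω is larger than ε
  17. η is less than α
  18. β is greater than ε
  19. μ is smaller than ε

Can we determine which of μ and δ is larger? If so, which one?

δ

Link the given pairs in sequence: μ < ξ; ξ < η; η < χ; χ < ε; ε < β; β < φ; φ < δ.
Chaining these gives μ < ξ < η < χ < ε < β < φ < δ.
So δ is larger.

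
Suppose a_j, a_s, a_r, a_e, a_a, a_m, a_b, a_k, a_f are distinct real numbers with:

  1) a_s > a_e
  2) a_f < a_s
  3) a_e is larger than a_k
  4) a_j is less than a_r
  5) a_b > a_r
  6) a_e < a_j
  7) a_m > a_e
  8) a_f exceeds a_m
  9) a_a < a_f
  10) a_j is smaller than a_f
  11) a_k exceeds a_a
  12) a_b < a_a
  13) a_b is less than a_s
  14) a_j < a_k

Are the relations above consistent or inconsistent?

We have a_e < a_j stated directly, yet also a_j < a_r < a_b < a_a < a_k < a_e by chaining the others — so a_j < a_e. Contradiction.

inconsistent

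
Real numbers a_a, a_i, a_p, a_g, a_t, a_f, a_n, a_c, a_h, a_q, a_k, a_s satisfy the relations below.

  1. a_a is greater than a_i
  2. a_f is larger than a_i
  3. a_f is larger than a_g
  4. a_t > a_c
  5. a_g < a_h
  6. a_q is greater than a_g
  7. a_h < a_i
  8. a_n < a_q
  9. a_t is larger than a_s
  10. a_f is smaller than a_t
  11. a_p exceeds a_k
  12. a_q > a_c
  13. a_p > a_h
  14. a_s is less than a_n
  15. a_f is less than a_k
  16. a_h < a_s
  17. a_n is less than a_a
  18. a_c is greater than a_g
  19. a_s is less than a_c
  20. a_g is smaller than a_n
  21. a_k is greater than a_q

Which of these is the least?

a_g

a_h is not least since a_g < a_h; a_i is not least since a_h < a_i; a_s is not least since a_h < a_s; a_n is not least since a_s < a_n; a_f is not least since a_g < a_f; a_c is not least since a_s < a_c; a_q is not least since a_g < a_q; a_t is not least since a_c < a_t; a_k is not least since a_f < a_k; a_a is not least since a_i < a_a; a_p is not least since a_k < a_p.
Only a_g has nothing below it, so a_g is the least.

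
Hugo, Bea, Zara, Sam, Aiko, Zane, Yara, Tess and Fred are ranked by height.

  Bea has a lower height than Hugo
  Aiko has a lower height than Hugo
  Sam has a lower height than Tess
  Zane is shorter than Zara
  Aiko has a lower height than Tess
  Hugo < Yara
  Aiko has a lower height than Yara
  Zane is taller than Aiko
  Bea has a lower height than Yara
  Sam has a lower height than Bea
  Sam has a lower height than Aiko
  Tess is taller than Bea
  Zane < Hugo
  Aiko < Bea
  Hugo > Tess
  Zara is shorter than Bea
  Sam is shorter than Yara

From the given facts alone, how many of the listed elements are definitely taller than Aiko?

6

From Aiko the given relations immediately reach Zane, Bea, Tess, Hugo, Yara.
From those, Zara — 6 in total.
Nothing else is reachable above Aiko; 6 in all.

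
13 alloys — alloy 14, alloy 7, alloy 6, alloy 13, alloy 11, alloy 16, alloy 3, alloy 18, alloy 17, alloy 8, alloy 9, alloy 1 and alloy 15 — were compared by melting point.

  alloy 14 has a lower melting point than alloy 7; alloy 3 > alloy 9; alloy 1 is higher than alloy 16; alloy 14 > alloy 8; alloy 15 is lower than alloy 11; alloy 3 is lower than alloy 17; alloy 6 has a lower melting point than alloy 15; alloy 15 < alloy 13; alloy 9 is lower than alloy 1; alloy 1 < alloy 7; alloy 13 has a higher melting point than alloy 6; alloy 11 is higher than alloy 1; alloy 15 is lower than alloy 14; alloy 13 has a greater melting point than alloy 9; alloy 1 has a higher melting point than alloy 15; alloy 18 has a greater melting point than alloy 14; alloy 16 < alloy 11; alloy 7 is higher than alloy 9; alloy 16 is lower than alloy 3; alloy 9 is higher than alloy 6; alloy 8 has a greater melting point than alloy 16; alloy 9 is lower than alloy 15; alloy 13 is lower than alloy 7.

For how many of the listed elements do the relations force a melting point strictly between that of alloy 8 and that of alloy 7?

Chaining upward from alloy 8 reaches: alloy 14, alloy 18.
Chaining downward from alloy 7 reaches: alloy 6, alloy 9, alloy 15, alloy 16, alloy 13, alloy 14, alloy 1.
Strictly between alloy 8 and alloy 7 are those in both lists: alloy 14 — 1 element.

1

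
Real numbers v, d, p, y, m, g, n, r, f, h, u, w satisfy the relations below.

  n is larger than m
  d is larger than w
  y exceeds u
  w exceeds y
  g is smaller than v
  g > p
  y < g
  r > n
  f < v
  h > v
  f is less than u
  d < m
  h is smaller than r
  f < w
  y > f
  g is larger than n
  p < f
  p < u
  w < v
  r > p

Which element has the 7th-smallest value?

Piecing the relations together gives one ordering: p < f < u < y < w < d < m < n < g < v < h < r.
The 7th smallest is m.

m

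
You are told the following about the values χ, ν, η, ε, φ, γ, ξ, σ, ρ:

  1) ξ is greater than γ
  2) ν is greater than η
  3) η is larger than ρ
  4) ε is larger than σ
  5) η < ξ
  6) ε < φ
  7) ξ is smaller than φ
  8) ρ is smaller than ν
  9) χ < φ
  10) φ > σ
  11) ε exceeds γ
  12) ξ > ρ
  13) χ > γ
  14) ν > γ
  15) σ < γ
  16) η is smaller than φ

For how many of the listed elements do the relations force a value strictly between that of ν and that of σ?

1

The relations place σ below ν. An element lies strictly between them when it is forced above σ and also forced below ν.
Above σ: {γ, χ, ξ, ε, φ}. Below ν: {ρ, η, γ}.
Intersection: {γ} — 1.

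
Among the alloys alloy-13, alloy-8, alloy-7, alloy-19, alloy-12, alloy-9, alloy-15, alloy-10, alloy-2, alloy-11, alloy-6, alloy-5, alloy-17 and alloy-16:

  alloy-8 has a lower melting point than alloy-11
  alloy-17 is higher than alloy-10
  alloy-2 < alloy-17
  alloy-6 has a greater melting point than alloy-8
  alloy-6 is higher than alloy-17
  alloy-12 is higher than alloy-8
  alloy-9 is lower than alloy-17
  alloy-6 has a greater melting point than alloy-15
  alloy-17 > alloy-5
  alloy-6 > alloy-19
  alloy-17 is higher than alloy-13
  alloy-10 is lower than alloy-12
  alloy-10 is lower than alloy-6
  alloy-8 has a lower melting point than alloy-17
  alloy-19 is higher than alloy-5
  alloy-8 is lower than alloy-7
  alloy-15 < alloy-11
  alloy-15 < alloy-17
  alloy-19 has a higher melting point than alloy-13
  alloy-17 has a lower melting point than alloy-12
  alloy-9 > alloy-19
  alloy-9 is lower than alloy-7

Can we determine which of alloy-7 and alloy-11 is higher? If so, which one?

undetermined

Following every chain through alloy-11: below alloy-11 we get alloy-15, alloy-8.
alloy-7 is not reached, and no chain runs the other way from alloy-7 to alloy-11.
So the given relations leave the order of alloy-11 and alloy-7 undetermined.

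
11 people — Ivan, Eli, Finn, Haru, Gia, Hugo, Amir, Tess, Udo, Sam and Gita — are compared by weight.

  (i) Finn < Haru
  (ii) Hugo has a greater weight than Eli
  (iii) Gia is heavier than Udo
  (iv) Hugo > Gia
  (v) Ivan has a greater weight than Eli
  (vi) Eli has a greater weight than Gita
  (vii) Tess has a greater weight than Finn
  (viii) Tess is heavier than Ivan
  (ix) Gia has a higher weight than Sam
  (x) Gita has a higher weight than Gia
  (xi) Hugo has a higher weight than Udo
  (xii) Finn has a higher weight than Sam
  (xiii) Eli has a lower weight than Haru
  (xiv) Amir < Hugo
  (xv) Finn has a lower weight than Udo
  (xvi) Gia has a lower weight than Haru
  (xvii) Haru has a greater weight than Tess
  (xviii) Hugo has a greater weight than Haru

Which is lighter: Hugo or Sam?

Sam < Finn and Finn < Udo give Sam < Udo.
Then Udo < Gia extends the chain to Gia.
With Gia < Gita: Sam < Finn < Udo < Gia < Gita.
Then Gita < Eli extends the chain to Eli.
With Eli < Ivan: Sam < Finn < Udo < Gia < Gita < Eli < Ivan.
Then Ivan < Tess extends the chain to Tess.
Then Tess < Haru extends the chain to Haru.
With Haru < Hugo: Sam < Finn < Udo < Gia < Gita < Eli < Ivan < Tess < Haru < Hugo.
So Sam < Hugo; Sam is the lighter of the two.

Sam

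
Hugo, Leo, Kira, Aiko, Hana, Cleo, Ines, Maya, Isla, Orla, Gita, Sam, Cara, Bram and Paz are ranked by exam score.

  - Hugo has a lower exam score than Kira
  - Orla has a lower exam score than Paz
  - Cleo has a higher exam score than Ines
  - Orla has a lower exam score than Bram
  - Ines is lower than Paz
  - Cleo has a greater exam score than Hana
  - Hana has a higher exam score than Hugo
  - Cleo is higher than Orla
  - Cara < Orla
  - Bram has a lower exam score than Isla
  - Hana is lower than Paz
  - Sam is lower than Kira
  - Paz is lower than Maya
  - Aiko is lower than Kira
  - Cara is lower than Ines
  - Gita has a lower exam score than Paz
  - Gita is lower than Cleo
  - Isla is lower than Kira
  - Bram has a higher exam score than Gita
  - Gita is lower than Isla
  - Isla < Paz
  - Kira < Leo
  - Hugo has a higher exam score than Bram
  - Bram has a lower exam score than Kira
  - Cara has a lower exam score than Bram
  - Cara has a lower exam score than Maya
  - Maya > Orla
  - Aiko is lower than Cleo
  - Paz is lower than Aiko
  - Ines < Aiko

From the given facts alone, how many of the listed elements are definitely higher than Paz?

From Paz the given relations immediately reach Aiko, Maya.
From those, Cleo, Kira — 4 in total.
From those, Leo — 5 in total.
Nothing else is reachable above Paz; 5 in all.

5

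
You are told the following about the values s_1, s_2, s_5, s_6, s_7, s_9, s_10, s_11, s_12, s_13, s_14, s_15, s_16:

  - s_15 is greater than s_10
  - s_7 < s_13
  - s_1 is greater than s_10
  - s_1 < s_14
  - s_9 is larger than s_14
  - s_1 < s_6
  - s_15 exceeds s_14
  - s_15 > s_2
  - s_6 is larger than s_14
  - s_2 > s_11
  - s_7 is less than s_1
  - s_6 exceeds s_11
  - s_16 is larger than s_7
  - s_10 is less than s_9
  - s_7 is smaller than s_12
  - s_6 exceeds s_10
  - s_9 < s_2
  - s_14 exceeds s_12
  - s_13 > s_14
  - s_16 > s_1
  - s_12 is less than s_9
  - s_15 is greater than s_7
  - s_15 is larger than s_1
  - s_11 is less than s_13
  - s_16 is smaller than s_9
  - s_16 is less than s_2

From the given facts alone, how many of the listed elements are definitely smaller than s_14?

4

Directly below s_14: s_1, s_12.
One step further: s_10, s_7 (4 so far).
Nothing else is reachable below s_14; 4 in all.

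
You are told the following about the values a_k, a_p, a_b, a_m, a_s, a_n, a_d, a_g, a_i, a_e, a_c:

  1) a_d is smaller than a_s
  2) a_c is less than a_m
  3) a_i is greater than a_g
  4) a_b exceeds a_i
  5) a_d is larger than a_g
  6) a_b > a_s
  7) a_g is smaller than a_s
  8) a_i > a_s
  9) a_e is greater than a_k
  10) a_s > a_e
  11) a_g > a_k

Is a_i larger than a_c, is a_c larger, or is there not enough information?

undetermined

Following every chain through a_c: above a_c we get a_m.
a_i is not reached, and no chain runs the other way from a_i to a_c.
So the given relations leave the order of a_c and a_i undetermined.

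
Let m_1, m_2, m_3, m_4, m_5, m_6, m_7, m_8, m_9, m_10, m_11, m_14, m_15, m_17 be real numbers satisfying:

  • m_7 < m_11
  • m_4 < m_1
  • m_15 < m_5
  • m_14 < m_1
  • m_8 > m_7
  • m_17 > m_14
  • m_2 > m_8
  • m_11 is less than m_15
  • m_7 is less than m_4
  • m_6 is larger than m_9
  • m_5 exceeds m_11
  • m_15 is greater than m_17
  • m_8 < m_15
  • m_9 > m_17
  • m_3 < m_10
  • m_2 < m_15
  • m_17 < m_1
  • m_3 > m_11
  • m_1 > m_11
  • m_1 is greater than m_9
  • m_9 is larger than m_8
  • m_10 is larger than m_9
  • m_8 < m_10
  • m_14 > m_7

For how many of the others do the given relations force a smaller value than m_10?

The elements the relations force below m_10 are m_7, m_14, m_8, m_17, m_9, m_11, m_3 — no chain reaches any other.
That is 7.

7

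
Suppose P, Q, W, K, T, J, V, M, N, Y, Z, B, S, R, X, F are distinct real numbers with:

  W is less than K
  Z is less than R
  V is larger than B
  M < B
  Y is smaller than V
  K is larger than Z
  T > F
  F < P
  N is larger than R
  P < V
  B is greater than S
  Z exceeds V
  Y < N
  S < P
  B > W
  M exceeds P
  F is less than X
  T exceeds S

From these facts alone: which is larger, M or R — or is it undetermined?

R

M < B and B < V give M < V.
With V < Z: M < B < V < Z.
Then Z < R extends the chain to R.
So R is larger.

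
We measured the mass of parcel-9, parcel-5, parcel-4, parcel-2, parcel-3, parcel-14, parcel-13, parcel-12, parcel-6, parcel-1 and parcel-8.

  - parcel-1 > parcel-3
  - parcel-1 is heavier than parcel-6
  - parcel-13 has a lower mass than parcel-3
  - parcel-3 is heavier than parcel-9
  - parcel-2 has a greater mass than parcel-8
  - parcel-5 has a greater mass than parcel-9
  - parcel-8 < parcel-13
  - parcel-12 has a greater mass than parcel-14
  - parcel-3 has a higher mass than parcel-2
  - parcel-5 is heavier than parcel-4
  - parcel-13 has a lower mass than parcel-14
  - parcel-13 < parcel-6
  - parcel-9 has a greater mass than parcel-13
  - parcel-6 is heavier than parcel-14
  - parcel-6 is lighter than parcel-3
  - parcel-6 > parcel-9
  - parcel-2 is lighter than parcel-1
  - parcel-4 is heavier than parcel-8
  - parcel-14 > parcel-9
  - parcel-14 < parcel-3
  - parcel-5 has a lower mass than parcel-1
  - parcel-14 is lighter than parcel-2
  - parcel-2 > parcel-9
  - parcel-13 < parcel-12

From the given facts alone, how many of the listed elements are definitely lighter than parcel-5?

From parcel-5 the given relations immediately reach parcel-9, parcel-4.
From those, parcel-8, parcel-13 — 4 in total.
Nothing else is reachable below parcel-5; 4 in all.

4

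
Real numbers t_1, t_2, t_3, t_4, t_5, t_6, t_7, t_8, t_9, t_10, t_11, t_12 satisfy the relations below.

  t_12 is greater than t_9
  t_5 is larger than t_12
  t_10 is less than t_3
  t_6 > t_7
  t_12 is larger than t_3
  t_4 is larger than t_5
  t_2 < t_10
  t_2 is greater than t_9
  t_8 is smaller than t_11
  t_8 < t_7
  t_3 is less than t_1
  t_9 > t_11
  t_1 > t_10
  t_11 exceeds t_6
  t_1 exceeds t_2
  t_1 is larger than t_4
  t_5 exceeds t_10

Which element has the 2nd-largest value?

The consecutive relations fix a unique order: t_8 < t_7 < t_6 < t_11 < t_9 < t_2 < t_10 < t_3 < t_12 < t_5 < t_4 < t_1.
Counting 2 from the largest end gives t_4.

t_4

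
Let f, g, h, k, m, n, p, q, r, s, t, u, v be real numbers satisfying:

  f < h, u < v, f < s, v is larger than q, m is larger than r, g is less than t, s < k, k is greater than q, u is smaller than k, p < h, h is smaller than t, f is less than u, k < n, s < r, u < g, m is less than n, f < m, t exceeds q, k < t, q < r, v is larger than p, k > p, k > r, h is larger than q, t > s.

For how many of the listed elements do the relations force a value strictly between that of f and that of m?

Chaining upward from f reaches: s, u, r, g, h, v, k, n, t.
Chaining downward from m reaches: s, q, r.
Strictly between f and m are those in both lists: s, r — 2 elements.

2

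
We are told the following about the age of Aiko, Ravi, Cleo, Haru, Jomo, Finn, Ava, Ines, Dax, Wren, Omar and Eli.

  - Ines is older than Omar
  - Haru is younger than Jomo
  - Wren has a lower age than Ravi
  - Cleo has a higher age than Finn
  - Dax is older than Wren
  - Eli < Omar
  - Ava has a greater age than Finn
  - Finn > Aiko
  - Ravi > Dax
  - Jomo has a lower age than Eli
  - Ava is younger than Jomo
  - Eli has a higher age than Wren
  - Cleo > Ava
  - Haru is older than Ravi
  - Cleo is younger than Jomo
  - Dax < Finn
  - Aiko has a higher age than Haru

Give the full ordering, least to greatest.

Each adjacent pair is fixed by a given relation: Wren < Dax; Dax < Ravi; Ravi < Haru; Haru < Aiko; Aiko < Finn; Finn < Ava; Ava < Cleo; Cleo < Jomo; Jomo < Eli; Eli < Omar; Omar < Ines. Chaining them end to end gives the full order.

Wren < Dax < Ravi < Haru < Aiko < Finn < Ava < Cleo < Jomo < Eli < Omar < Ines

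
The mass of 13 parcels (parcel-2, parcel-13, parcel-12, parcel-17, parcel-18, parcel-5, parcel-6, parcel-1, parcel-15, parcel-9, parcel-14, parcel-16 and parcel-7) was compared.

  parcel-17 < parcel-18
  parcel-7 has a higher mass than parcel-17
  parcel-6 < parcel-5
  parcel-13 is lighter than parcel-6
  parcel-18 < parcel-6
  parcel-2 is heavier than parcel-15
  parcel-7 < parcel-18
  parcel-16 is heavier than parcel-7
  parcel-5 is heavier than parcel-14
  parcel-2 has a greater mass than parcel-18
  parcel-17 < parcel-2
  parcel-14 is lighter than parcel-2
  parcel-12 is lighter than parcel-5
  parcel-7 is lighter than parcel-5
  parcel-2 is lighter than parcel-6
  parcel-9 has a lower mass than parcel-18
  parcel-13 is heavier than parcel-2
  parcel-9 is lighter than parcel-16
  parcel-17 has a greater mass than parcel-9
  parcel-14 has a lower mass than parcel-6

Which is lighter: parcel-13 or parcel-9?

parcel-9

Chaining the given relations: parcel-9 < parcel-17 < parcel-7 < parcel-18 < parcel-2 < parcel-13.
So parcel-9 < parcel-13; parcel-9 is the lighter of the two.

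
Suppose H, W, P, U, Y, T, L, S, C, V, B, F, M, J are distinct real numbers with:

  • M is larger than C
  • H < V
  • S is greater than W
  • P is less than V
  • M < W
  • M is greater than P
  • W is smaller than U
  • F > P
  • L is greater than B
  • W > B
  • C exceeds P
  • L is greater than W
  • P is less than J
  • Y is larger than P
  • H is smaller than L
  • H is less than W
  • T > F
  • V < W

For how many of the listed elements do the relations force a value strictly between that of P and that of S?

4

Chaining upward from P reaches: Y, F, C, M, T, V, W, L, U, J.
Chaining downward from S reaches: H, B, C, M, V, W.
Strictly between P and S are those in both lists: C, M, V, W — 4 elements.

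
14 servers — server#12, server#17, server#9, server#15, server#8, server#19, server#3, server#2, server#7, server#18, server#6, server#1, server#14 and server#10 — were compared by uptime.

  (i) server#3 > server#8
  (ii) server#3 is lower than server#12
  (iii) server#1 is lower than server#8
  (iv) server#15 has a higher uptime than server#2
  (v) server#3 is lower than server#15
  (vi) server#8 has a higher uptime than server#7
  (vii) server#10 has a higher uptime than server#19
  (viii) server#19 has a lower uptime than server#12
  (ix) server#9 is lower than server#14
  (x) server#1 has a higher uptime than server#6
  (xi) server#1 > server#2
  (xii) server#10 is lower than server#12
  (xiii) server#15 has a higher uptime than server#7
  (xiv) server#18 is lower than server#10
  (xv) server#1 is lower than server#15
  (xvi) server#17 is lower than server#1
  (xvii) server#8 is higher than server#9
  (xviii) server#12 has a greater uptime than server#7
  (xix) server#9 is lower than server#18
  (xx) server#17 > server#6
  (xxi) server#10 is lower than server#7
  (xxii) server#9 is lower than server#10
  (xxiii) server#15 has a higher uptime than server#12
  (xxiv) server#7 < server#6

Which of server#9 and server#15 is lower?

server#9

server#9 < server#18 and server#18 < server#10 give server#9 < server#10.
With server#10 < server#7: server#9 < server#18 < server#10 < server#7.
With server#7 < server#6: server#9 < server#18 < server#10 < server#7 < server#6.
Then server#6 < server#17 extends the chain to server#17.
Then server#17 < server#1 extends the chain to server#1.
Then server#1 < server#8 extends the chain to server#8.
With server#8 < server#3: server#9 < server#18 < server#10 < server#7 < server#6 < server#17 < server#1 < server#8 < server#3.
With server#3 < server#12: server#9 < server#18 < server#10 < server#7 < server#6 < server#17 < server#1 < server#8 < server#3 < server#12.
Then server#12 < server#15 extends the chain to server#15.
So server#9 < server#15; server#9 is the lower of the two.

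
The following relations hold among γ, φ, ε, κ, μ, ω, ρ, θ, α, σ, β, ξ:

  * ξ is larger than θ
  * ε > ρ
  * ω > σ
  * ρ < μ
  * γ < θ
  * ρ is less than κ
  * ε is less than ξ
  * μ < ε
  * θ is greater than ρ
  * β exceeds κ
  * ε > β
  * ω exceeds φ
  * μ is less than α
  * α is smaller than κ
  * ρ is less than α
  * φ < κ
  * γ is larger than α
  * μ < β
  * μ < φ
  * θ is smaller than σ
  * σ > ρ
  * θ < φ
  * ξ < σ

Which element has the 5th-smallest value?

Chaining the given pairs: ρ < μ < α < γ < θ < φ < κ < β < ε < ξ < σ < ω.
Counting 5 from the smallest end gives θ.

θ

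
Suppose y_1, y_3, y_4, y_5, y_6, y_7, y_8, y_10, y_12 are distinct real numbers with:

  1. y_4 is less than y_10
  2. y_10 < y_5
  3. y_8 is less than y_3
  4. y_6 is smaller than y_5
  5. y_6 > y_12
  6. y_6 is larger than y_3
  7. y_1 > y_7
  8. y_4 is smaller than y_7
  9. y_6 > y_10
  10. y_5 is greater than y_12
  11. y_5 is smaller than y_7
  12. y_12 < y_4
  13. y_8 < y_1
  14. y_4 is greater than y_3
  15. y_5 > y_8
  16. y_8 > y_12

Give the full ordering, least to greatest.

The consecutive links are each given: y_12 < y_8; y_8 < y_3; y_3 < y_4; y_4 < y_10; y_10 < y_6; y_6 < y_5; y_5 < y_7; y_7 < y_1.

y_12 < y_8 < y_3 < y_4 < y_10 < y_6 < y_5 < y_7 < y_1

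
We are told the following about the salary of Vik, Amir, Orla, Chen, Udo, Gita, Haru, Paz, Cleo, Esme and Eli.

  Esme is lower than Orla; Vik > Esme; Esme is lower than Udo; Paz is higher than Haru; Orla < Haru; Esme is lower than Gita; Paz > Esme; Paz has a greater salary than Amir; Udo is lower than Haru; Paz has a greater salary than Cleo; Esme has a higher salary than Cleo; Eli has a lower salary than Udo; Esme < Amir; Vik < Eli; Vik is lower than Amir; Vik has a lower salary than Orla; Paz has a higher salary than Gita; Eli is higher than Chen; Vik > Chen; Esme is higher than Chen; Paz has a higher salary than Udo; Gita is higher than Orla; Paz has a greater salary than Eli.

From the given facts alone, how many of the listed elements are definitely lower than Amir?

4

From Amir the given relations immediately reach Esme, Vik.
From those, Cleo, Chen — 4 in total.
Nothing else is reachable below Amir; 4 in all.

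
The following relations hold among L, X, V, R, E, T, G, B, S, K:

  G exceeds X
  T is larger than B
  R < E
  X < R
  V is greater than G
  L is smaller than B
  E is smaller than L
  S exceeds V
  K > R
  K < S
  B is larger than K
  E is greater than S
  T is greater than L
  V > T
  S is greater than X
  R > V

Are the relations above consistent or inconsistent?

Chaining the given relations yields V < R < K < S < E < L < B < T, so V < T. But one relation states T < V. These cannot both hold.

inconsistent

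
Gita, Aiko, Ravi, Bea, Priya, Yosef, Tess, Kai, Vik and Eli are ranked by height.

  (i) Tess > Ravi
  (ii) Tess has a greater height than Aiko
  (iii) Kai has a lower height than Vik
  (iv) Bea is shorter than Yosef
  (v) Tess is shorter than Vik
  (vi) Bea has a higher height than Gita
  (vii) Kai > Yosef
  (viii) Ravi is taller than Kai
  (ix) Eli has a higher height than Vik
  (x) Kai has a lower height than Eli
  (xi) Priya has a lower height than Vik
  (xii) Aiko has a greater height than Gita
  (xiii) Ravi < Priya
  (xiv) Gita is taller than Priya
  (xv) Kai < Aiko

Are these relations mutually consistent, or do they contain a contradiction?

inconsistent

Chaining the given relations yields Bea < Yosef < Kai < Ravi < Priya < Gita, so Bea < Gita. But one relation states Gita < Bea. These cannot both hold.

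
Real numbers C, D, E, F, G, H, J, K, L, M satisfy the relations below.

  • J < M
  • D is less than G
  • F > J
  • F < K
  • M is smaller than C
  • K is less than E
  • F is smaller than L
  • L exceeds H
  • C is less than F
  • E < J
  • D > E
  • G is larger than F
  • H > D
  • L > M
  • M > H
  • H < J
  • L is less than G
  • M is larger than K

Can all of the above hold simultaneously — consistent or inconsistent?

Chaining the given relations yields K < E < D < H < J < M < C < F, so K < F. But one relation states F < K. These cannot both hold.

inconsistent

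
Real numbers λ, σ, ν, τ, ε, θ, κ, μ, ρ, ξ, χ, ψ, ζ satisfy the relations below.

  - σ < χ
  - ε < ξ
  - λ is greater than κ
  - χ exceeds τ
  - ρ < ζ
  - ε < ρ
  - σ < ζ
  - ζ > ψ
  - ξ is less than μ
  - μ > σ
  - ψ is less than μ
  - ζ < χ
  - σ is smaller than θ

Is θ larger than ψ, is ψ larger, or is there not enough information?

Following every chain through ψ: above ψ we get ζ, χ, μ.
θ is not reached, and no chain runs the other way from θ to ψ.
So the given relations leave the order of ψ and θ undetermined.

undetermined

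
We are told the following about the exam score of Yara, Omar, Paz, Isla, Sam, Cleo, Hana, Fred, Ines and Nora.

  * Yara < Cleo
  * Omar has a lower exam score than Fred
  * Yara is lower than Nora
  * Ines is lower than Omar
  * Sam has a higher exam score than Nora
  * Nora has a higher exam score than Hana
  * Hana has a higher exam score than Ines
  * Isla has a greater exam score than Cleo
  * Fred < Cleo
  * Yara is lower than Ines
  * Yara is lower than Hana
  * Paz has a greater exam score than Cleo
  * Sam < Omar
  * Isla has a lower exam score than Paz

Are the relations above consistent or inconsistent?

The single ordering Yara < Ines < Hana < Nora < Sam < Omar < Fred < Cleo < Isla < Paz satisfies every listed relation, so no contradiction arises.

consistent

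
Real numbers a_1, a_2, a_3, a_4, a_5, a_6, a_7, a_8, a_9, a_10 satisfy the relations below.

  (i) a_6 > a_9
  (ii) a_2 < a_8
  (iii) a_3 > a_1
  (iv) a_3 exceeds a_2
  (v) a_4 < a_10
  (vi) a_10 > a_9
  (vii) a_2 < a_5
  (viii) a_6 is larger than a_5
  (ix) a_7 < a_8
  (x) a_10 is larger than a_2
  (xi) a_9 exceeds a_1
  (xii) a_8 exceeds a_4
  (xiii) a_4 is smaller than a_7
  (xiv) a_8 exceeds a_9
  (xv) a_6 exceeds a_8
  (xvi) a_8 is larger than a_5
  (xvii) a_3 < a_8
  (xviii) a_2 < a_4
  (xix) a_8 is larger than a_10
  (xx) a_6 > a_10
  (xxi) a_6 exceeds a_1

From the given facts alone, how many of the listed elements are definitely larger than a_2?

From a_2 the given relations immediately reach a_4, a_3, a_10, a_5, a_8.
From those, a_7, a_6 — 7 in total.
No other element is forced above a_2 by the given relations, so the count is 7.

7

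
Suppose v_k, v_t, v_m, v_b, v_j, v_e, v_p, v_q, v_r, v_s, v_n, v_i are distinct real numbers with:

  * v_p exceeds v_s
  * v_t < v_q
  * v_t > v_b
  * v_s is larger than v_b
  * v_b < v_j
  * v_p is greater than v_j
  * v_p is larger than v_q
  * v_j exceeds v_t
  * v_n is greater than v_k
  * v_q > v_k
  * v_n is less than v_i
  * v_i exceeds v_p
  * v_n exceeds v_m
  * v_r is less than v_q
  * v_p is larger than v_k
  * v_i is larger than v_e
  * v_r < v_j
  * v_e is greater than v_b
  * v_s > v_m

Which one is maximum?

v_m is not greatest since v_m < v_n; v_b is not greatest since v_b < v_s; v_e is not greatest since v_e < v_i; v_s is not greatest since v_s < v_p; v_t is not greatest since v_t < v_q; v_r is not greatest since v_r < v_j; v_k is not greatest since v_k < v_q; v_j is not greatest since v_j < v_p; v_q is not greatest since v_q < v_p; v_p is not greatest since v_p < v_i; v_n is not greatest since v_n < v_i.
Only v_i has nothing above it, so v_i is the maximum.

v_i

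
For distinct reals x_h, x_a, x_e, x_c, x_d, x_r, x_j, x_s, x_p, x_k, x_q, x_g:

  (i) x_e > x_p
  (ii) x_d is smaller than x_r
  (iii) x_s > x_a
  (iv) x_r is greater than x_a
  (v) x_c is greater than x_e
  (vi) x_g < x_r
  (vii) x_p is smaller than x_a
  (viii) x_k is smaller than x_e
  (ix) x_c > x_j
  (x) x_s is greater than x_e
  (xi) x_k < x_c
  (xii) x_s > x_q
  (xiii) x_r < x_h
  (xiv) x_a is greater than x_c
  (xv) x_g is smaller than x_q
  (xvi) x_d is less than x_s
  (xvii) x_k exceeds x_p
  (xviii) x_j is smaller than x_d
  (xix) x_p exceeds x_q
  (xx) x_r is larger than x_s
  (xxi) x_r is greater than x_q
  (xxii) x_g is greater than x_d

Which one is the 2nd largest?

Chaining the given pairs: x_j < x_d < x_g < x_q < x_p < x_k < x_e < x_c < x_a < x_s < x_r < x_h.
Counting 2 from the largest end gives x_r.

x_r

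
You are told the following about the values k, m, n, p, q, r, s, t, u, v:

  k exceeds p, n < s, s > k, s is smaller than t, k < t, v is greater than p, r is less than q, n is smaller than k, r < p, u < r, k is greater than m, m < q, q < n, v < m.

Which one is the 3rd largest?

The consecutive relations fix a unique order: u < r < p < v < m < q < n < k < s < t.
Counting 3 from the largest end gives k.

k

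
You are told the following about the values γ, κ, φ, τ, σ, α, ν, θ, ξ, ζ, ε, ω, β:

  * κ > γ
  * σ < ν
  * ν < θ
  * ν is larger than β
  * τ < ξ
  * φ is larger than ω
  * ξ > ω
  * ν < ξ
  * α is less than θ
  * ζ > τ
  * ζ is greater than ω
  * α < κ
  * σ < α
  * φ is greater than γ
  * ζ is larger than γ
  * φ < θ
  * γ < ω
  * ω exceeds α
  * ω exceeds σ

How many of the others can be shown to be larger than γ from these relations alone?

Directly above γ: ω, φ, κ, ζ.
One step further: ξ, θ (6 so far).
Nothing else is reachable above γ; 6 in all.

6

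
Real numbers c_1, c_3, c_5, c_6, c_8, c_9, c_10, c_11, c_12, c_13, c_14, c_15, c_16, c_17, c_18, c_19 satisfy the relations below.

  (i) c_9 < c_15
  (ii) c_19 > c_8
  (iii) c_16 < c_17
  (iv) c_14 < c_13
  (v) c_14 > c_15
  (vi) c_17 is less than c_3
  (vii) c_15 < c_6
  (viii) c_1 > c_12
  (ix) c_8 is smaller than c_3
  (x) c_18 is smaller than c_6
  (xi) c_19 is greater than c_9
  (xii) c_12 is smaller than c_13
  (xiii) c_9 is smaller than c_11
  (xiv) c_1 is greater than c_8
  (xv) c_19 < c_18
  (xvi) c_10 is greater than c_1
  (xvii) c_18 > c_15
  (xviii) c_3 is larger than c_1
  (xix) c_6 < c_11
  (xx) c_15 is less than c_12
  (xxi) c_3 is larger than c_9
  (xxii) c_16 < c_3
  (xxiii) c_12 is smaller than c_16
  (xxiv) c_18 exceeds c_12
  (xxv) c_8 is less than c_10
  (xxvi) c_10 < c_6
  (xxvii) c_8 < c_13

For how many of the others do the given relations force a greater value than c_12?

The elements the relations force above c_12 are c_1, c_16, c_17, c_18, c_3, c_10, c_6, c_13, c_11 — no chain reaches any other.
That is 9.

9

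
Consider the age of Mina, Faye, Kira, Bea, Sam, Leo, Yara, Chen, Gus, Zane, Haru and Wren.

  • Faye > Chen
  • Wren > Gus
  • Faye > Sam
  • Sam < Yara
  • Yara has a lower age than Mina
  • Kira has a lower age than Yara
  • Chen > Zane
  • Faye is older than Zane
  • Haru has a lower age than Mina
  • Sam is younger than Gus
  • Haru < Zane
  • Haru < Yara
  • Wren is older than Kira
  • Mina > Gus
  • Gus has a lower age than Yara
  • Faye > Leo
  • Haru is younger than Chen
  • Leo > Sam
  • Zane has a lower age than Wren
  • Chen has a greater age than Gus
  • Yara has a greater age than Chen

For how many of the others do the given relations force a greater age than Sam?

7

Directly above Sam: Gus, Leo, Faye, Yara.
One step further: Wren, Chen, Mina (7 so far).
Nothing else is reachable above Sam; 7 in all.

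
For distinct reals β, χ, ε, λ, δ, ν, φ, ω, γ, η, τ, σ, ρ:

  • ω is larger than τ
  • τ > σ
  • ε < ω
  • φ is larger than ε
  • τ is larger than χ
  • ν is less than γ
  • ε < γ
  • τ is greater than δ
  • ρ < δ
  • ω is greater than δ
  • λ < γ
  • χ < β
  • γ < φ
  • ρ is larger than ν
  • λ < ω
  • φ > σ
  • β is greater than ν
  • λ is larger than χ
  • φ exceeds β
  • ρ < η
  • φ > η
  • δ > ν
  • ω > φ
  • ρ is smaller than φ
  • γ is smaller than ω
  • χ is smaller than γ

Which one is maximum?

Chaining downward from ω: directly below it, ε, λ, δ, γ, φ, τ; then χ, ν, β, ρ, η, σ.
That covers every other element, and nothing is given above ω, so ω is the maximum.

ω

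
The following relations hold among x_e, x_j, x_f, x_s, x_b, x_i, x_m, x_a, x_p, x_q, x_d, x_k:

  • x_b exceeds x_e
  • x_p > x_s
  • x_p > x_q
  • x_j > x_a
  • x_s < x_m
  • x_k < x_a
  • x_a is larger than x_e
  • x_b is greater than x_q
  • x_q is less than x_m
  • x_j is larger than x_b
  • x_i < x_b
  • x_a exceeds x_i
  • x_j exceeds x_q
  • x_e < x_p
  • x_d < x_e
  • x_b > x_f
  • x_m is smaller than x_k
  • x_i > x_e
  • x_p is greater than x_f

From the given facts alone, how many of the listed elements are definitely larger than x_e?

5

The elements the relations force above x_e are x_i, x_a, x_b, x_j, x_p — no chain reaches any other.
That is 5.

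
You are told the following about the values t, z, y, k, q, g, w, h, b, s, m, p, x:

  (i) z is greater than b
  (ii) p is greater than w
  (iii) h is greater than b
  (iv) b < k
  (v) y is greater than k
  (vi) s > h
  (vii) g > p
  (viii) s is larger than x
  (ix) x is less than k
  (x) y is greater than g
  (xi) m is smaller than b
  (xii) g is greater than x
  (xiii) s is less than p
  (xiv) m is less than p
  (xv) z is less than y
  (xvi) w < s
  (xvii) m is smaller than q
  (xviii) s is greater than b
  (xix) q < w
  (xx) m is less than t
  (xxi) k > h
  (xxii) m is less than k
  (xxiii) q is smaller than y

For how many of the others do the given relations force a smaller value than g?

8

From g the given relations immediately reach x, p.
From those, m, w, s — 5 in total.
From those, q, b, h — 8 in total.
No other element is forced below g by the given relations, so the count is 8.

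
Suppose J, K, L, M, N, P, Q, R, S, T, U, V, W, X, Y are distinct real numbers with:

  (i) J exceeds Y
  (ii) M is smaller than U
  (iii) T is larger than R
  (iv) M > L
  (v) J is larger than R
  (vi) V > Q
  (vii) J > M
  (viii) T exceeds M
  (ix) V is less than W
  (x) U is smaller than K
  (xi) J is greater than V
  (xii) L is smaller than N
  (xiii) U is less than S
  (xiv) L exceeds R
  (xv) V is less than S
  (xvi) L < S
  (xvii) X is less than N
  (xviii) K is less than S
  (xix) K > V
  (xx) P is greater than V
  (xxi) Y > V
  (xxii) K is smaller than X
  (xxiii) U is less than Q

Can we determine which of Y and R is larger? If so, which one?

Y

R < L and L < M give R < M.
With M < U: R < L < M < U.
Then U < Q extends the chain to Q.
With Q < V: R < L < M < U < Q < V.
With V < Y: R < L < M < U < Q < V < Y.
So Y is larger.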